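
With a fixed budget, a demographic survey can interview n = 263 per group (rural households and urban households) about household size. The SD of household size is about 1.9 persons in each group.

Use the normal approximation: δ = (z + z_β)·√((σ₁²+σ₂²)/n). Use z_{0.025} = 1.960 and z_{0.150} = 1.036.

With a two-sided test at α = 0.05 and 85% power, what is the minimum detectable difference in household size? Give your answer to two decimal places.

Minimum detectable difference ≈ 0.50 persons

δ = (z_{α/2} + z_β) · √((σ₁²+σ₂²)/n)
  = (1.960 + 1.036) · √(7.22/263)
  = 2.996 · √0.02745
  = 2.996 · 0.1657
  = 0.4964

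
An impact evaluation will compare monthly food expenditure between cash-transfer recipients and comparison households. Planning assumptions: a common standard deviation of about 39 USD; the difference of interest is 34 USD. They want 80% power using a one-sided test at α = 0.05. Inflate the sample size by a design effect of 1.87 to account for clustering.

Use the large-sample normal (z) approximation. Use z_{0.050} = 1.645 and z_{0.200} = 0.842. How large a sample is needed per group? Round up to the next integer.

n = 31 per group

n = (z_α + z_β)² · (σ₁² + σ₂²) / δ²
  = (1.645 + 0.842)² · (2·39² = 3042) / 34²
  = 6.1852 · 3042 / 1156
  = 16.28
Design effect: 1.87 × 16.28 = 30.44.
Round up → n = 31 per group.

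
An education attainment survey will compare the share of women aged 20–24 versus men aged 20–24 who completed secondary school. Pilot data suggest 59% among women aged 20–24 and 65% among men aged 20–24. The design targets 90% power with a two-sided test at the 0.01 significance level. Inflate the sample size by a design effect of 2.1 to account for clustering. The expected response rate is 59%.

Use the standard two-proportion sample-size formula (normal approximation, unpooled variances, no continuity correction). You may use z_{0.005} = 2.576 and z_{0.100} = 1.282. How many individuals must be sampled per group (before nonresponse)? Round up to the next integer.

n = 6908 per group

n = (z_{α/2} + z_β)² · [p₁(1−p₁) + p₂(1−p₂)] / (p₁ − p₂)²
  = (2.576 + 1.282)² · (0.59·0.41 + 0.65·0.35) / (-0.06)²
  = (3.858)² · (0.2419 + 0.2275) / 0.0036
  = 14.8842 · 0.4694 / 0.0036
  = 1940.73
Design effect: 2.1 × 1940.73 = 4075.53.
Adjust for 59% response: 4075.53 / 0.59 = 6907.68.
Round up → n = 6908 per group.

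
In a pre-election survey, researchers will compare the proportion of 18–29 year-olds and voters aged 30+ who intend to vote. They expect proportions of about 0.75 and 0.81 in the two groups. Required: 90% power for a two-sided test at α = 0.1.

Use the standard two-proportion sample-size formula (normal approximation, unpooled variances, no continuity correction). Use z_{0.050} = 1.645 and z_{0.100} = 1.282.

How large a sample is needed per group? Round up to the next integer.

n = 813 per group

n = (z_{α/2} + z_β)² · [p₁(1−p₁) + p₂(1−p₂)] / (p₁ − p₂)²
  = (1.645 + 1.282)² · (0.75·0.25 + 0.81·0.19) / (-0.06)²
  = (2.927)² · (0.1875 + 0.1539) / 0.0036
  = 8.5673 · 0.3414 / 0.0036
  = 812.47
Round up → n = 813 per group.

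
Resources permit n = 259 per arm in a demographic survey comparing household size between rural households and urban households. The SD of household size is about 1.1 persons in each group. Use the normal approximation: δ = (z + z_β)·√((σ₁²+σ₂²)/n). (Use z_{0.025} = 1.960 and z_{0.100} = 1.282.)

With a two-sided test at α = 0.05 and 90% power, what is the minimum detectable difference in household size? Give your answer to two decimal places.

Minimum detectable difference ≈ 0.31 persons

δ = (z_{α/2} + z_β) · √((σ₁²+σ₂²)/n)
  = (1.960 + 1.282) · √(2.42/259)
  = 3.242 · √0.00934
  = 3.242 · 0.0967
  = 0.3134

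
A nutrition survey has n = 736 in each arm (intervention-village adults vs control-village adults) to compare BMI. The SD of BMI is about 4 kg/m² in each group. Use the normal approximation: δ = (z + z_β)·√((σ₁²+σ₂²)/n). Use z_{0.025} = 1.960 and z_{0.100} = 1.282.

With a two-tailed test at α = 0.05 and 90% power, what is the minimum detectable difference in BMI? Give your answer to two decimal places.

Minimum detectable difference ≈ 0.68 kg/m²

δ = (z_{α/2} + z_β) · √((σ₁²+σ₂²)/n)
  = (1.960 + 1.282) · √(32/736)
  = 3.242 · √0.04348
  = 3.242 · 0.2085
  = 0.6760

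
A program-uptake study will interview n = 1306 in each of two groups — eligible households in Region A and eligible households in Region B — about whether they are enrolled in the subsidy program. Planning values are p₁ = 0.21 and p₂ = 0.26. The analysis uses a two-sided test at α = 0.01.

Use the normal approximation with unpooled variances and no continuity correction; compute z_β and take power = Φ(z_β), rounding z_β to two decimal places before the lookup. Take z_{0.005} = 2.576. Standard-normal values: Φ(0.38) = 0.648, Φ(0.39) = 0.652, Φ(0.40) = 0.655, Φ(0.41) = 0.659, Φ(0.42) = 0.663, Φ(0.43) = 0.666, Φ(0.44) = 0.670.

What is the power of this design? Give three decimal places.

Power ≈ 0.670

z_β = |p₁−p₂|·√(n/[p₁q₁+p₂q₂]) − z_{α/2}
    = 0.05 · √(1306/0.3583) − 2.576
    = 0.05 · 60.3738 − 2.576
    = 3.0187 − 2.576 = 0.4427 → 0.44
Power = Φ(0.44) = 0.670.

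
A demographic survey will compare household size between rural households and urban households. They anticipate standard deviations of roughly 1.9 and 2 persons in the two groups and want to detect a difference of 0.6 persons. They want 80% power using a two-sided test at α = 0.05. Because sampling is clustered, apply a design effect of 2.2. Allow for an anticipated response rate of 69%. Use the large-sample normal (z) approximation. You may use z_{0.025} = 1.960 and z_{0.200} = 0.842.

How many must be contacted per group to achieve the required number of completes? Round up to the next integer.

n = (z_{α/2} + z_β)² · (σ₁² + σ₂²) / δ²
  = (1.960 + 0.842)² · (1.9² + 2² = 7.61) / 0.6²
  = 7.8512 · 7.61 / 0.36
  = 165.97
Design effect: 2.2 × 165.97 = 365.12.
Adjust for 69% response: 365.12 / 0.69 = 529.17.
Round up → n = 530 per group.

n = 530 per group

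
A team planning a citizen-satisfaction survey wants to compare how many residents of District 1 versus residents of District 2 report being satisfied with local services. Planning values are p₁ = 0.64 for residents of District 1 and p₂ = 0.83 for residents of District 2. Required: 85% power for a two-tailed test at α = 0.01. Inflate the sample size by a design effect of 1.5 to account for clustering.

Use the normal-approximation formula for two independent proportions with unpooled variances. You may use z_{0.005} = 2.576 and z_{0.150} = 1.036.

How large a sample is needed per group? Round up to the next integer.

n = (z_{α/2} + z_β)² · [p₁(1−p₁) + p₂(1−p₂)] / (p₁ − p₂)²
  = (2.576 + 1.036)² · (0.64·0.36 + 0.83·0.17) / (-0.19)²
  = (3.612)² · (0.2304 + 0.1411) / 0.0361
  = 13.0465 · 0.3715 / 0.0361
  = 134.26
Design effect: 1.5 × 134.26 = 201.39.
Round up → n = 202 per group.

n = 202 per group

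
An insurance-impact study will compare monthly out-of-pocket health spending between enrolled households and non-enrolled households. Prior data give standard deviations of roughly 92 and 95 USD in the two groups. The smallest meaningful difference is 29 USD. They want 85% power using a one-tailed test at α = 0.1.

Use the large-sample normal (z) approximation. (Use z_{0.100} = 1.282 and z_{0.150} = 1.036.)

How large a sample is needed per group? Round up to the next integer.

n = 112 per group

n = (z_α + z_β)² · (σ₁² + σ₂²) / δ²
  = (1.282 + 1.036)² · (92² + 95² = 17489) / 29²
  = 5.3731 · 17489 / 841
  = 111.74
Round up → n = 112 per group.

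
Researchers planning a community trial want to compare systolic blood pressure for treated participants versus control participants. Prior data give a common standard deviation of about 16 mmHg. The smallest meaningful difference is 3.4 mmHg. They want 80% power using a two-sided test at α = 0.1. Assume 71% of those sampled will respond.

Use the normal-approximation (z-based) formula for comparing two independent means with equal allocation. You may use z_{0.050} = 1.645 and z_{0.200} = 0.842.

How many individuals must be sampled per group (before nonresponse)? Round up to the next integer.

n = (z_{α/2} + z_β)² · (σ₁² + σ₂²) / δ²
  = (1.645 + 0.842)² · (2·16² = 512) / 3.4²
  = 6.1852 · 512 / 11.56
  = 273.95
Adjust for 71% response: 273.95 / 0.71 = 385.84.
Round up → n = 386 per group.

n = 386 per group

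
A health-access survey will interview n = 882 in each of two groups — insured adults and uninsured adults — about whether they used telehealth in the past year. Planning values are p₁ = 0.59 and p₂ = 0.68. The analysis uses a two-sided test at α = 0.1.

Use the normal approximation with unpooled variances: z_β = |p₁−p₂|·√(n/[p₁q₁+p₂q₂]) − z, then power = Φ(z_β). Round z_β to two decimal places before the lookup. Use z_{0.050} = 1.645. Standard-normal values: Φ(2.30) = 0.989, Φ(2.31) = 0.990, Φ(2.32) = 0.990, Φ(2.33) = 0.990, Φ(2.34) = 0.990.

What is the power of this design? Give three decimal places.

z_β = |p₁−p₂|·√(n/[p₁q₁+p₂q₂]) − z_{α/2}
    = 0.09 · √(882/0.4595) − 1.645
    = 0.09 · 43.8118 − 1.645
    = 3.9431 − 1.645 = 2.2981 → 2.30
Power = Φ(2.30) = 0.989.

Power ≈ 0.989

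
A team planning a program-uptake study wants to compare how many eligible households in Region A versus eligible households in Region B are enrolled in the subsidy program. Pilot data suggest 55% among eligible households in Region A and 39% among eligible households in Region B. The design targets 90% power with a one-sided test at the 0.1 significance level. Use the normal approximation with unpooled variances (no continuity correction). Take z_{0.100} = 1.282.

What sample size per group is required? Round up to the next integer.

n = 125 per group

n = (z_α + z_β)² · [p₁(1−p₁) + p₂(1−p₂)] / (p₁ − p₂)²
  = (1.282 + 1.282)² · (0.55·0.45 + 0.39·0.61) / (0.16)²
  = (2.564)² · (0.2475 + 0.2379) / 0.0256
  = 6.5741 · 0.4854 / 0.0256
  = 124.65
Round up → n = 125 per group.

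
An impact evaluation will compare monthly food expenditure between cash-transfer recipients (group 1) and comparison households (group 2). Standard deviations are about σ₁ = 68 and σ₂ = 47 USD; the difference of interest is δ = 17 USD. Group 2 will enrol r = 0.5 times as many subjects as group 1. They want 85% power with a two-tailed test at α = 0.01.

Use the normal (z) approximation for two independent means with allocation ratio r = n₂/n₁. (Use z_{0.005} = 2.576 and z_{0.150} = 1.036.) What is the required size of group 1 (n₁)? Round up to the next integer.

n₁ = 409

n₁ = (z_{α/2} + z_β)² · (σ₁² + σ₂²/r) / δ²
   = (2.576 + 1.036)² · (68² + 47²/0.5) / 17²
   = 13.0465 · (4624 + 4418) / 289
   = 13.0465 · 9042 / 289
   = 408.19
Round up → n₁ = 409; n₂ = r·n₁ = 0.5 × 409 = 205.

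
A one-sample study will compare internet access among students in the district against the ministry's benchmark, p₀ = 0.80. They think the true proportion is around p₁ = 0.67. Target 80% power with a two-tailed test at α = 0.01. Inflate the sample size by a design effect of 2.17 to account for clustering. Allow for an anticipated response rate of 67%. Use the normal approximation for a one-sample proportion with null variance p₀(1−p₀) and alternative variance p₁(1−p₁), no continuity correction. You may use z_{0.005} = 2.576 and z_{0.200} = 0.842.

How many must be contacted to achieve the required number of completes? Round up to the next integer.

n = [z_{α/2}·√(p₀q₀) + z_β·√(p₁q₁)]² / (p₁ − p₀)²
  = [2.576·√(0.80·0.20) + 0.842·√(0.67·0.33)]² / (-0.13)²
  = [2.576·0.4000 + 0.842·0.4702]² / 0.0169
  = [1.4263]² / 0.0169
  = 120.38
Design effect: 2.17 × 120.38 = 261.22.
Adjust for 67% response: 261.22 / 0.67 = 389.88.
Round up → n = 390.

n = 390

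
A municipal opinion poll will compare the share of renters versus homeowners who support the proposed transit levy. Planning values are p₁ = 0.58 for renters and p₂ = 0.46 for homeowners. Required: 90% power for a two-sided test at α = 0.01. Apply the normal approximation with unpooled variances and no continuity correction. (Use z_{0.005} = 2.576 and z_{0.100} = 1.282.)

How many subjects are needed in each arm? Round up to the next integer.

n = (z_{α/2} + z_β)² · [p₁(1−p₁) + p₂(1−p₂)] / (p₁ − p₂)²
  = (2.576 + 1.282)² · (0.58·0.42 + 0.46·0.54) / (0.12)²
  = (3.858)² · (0.2436 + 0.2484) / 0.0144
  = 14.8842 · 0.4920 / 0.0144
  = 508.54
Round up → n = 509 per group.

n = 509 per group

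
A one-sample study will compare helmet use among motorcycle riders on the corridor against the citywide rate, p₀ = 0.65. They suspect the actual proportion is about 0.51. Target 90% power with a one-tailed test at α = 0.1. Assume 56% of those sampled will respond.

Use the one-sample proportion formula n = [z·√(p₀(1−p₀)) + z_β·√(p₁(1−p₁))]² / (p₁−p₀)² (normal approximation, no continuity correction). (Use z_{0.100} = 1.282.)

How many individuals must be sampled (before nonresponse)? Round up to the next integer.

n = [z_α·√(p₀q₀) + z_β·√(p₁q₁)]² / (p₁ − p₀)²
  = [1.282·√(0.65·0.35) + 1.282·√(0.51·0.49)]² / (-0.14)²
  = [1.282·0.4770 + 1.282·0.4999]² / 0.0196
  = [1.2523]² / 0.0196
  = 80.02
Adjust for 56% response: 80.02 / 0.56 = 142.89.
Round up → n = 143.

n = 143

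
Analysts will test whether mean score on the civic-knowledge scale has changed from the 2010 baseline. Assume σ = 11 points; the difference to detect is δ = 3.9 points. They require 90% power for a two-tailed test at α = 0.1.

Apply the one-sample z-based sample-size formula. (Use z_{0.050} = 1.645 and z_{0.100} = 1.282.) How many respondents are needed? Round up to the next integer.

n = 69

n = (z_{α/2} + z_β)² · σ² / δ²
  = (1.645 + 1.282)² · 11² / 3.9²
  = 8.5673 · 121 / 15.21
  = 68.16
Round up → n = 69.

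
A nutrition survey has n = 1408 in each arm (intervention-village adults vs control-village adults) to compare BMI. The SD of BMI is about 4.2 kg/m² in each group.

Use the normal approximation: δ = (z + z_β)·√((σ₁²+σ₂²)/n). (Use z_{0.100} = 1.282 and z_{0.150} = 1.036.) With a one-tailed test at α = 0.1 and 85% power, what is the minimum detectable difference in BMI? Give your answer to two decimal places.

Minimum detectable difference ≈ 0.37 kg/m²

δ = (z_α + z_β) · √((σ₁²+σ₂²)/n)
  = (1.282 + 1.036) · √(35.28/1408)
  = 2.318 · √0.02506
  = 2.318 · 0.1583
  = 0.3669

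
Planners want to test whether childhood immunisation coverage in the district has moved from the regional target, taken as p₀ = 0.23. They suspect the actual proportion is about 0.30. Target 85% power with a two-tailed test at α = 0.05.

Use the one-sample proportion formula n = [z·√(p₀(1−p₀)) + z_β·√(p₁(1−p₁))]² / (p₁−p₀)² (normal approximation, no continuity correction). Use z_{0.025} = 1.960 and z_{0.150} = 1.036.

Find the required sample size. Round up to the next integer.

n = [z_{α/2}·√(p₀q₀) + z_β·√(p₁q₁)]² / (p₁ − p₀)²
  = [1.960·√(0.23·0.77) + 1.036·√(0.30·0.70)]² / (0.07)²
  = [1.960·0.4208 + 1.036·0.4583]² / 0.0049
  = [1.2996]² / 0.0049
  = 344.68
Round up → n = 345.

n = 345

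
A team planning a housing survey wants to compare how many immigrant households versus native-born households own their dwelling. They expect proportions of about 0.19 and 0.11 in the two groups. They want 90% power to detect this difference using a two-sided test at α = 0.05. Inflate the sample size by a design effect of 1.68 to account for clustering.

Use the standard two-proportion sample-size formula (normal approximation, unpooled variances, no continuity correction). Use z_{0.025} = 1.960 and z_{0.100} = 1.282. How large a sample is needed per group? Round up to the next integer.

n = (z_{α/2} + z_β)² · [p₁(1−p₁) + p₂(1−p₂)] / (p₁ − p₂)²
  = (1.960 + 1.282)² · (0.19·0.81 + 0.11·0.89) / (0.08)²
  = (3.242)² · (0.1539 + 0.0979) / 0.0064
  = 10.5106 · 0.2518 / 0.0064
  = 413.53
Design effect: 1.68 × 413.53 = 694.72.
Round up → n = 695 per group.

n = 695 per group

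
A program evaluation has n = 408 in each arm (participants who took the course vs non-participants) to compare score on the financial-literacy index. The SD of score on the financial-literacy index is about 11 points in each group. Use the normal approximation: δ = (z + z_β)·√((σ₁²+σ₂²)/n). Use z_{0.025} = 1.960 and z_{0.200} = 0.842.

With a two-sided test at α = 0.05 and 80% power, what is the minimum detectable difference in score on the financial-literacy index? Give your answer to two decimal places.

Minimum detectable difference ≈ 2.16 points

δ = (z_{α/2} + z_β) · √((σ₁²+σ₂²)/n)
  = (1.960 + 0.842) · √(242/408)
  = 2.802 · √0.59314
  = 2.802 · 0.7702
  = 2.1580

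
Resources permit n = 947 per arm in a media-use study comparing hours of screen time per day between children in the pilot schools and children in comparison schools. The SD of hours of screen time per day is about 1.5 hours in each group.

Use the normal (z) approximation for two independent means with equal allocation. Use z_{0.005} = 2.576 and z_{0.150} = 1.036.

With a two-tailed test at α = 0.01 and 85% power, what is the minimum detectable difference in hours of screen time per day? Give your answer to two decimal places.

δ = (z_{α/2} + z_β) · √((σ₁²+σ₂²)/n)
  = (2.576 + 1.036) · √(4.5/947)
  = 3.612 · √0.00475
  = 3.612 · 0.0689
  = 0.2490

Minimum detectable difference ≈ 0.25 hours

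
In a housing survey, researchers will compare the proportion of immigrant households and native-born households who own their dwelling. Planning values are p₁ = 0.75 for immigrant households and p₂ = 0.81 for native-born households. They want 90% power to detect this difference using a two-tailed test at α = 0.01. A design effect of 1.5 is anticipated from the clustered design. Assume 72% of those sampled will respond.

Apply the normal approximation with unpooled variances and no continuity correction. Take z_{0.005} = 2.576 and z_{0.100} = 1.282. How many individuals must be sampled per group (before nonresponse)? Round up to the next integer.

n = 2941 per group

n = (z_{α/2} + z_β)² · [p₁(1−p₁) + p₂(1−p₂)] / (p₁ − p₂)²
  = (2.576 + 1.282)² · (0.75·0.25 + 0.81·0.19) / (-0.06)²
  = (3.858)² · (0.1875 + 0.1539) / 0.0036
  = 14.8842 · 0.3414 / 0.0036
  = 1411.51
Design effect: 1.5 × 1411.51 = 2117.27.
Adjust for 72% response: 2117.27 / 0.72 = 2940.66.
Round up → n = 2941 per group.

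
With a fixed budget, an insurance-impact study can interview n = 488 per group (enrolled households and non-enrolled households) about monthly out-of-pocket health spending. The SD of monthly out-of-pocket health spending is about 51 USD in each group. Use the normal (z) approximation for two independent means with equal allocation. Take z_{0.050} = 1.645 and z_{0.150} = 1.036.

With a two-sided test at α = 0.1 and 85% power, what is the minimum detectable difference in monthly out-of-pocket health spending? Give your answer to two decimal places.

Minimum detectable difference ≈ 8.75 USD

δ = (z_{α/2} + z_β) · √((σ₁²+σ₂²)/n)
  = (1.645 + 1.036) · √(5202/488)
  = 2.681 · √10.6598
  = 2.681 · 3.2649
  = 8.7533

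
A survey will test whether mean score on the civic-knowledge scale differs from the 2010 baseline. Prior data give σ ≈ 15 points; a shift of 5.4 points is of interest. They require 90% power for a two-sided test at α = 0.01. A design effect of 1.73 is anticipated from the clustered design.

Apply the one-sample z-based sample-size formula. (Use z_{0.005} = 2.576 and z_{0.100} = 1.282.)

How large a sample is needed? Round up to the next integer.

n = 199

n = (z_{α/2} + z_β)² · σ² / δ²
  = (2.576 + 1.282)² · 15² / 5.4²
  = 14.8842 · 225 / 29.16
  = 114.85
Design effect: 1.73 × 114.85 = 198.69.
Round up → n = 199.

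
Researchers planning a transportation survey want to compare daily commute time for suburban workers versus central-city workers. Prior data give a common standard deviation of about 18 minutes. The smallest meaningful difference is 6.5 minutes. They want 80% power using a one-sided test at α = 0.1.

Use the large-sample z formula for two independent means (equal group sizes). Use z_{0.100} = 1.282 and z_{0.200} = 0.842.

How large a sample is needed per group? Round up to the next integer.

n = (z_α + z_β)² · (σ₁² + σ₂²) / δ²
  = (1.282 + 0.842)² · (2·18² = 648) / 6.5²
  = 4.5114 · 648 / 42.25
  = 69.19
Round up → n = 70 per group.

n = 70 per group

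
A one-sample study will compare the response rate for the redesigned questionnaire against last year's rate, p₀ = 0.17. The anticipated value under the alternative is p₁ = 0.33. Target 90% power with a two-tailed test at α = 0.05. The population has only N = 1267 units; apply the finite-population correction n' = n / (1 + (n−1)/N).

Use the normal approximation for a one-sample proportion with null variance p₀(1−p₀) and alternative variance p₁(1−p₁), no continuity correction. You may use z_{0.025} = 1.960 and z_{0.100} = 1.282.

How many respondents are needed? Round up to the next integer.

n = 67

n = [z_{α/2}·√(p₀q₀) + z_β·√(p₁q₁)]² / (p₁ − p₀)²
  = [1.960·√(0.17·0.83) + 1.282·√(0.33·0.67)]² / (0.16)²
  = [1.960·0.3756 + 1.282·0.4702]² / 0.0256
  = [1.3391]² / 0.0256
  = 70.04
Finite-population correction (N = 1267): 70.04 / (1 + (70.04 − 1)/1267) = 66.42.
Round up → n = 67.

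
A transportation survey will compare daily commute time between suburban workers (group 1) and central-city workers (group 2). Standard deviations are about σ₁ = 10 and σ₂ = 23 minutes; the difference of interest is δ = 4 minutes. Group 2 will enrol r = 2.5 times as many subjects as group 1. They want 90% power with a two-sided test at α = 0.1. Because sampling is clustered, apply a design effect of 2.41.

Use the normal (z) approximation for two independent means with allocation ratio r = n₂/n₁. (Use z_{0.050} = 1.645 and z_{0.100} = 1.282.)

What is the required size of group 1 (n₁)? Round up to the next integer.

n₁ = 403

n₁ = (z_{α/2} + z_β)² · (σ₁² + σ₂²/r) / δ²
   = (1.645 + 1.282)² · (10² + 23²/2.5) / 4²
   = 8.5673 · (100 + 211.6) / 16
   = 8.5673 · 311.6 / 16
   = 166.85
Design effect: 2.41 × 166.85 = 402.11.
Round up → n₁ = 403; n₂ = r·n₁ = 2.5 × 403 = 1008.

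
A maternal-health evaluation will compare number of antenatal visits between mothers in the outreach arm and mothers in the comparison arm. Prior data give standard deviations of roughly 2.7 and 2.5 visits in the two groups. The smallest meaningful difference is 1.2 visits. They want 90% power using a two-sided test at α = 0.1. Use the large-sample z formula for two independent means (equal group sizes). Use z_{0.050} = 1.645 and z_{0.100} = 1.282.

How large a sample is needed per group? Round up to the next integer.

n = (z_{α/2} + z_β)² · (σ₁² + σ₂²) / δ²
  = (1.645 + 1.282)² · (2.7² + 2.5² = 13.54) / 1.2²
  = 8.5673 · 13.54 / 1.44
  = 80.56
Round up → n = 81 per group.

n = 81 per group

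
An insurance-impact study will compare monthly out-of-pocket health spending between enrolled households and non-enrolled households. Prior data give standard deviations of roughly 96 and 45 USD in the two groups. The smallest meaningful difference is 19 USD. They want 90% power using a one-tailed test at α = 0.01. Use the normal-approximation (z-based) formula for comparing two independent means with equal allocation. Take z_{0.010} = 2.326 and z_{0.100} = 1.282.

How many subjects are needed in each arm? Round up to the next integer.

n = (z_α + z_β)² · (σ₁² + σ₂²) / δ²
  = (2.326 + 1.282)² · (96² + 45² = 11241) / 19²
  = 13.0177 · 11241 / 361
  = 405.35
Round up → n = 406 per group.

n = 406 per group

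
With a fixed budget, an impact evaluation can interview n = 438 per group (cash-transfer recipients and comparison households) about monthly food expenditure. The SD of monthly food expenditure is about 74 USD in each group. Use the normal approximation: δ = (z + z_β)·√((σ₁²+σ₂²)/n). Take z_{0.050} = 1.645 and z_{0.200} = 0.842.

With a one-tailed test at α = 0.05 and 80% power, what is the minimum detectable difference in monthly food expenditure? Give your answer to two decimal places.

δ = (z_α + z_β) · √((σ₁²+σ₂²)/n)
  = (1.645 + 0.842) · √(10952/438)
  = 2.487 · √25.0046
  = 2.487 · 5.0005
  = 12.4361

Minimum detectable difference ≈ 12.44 USD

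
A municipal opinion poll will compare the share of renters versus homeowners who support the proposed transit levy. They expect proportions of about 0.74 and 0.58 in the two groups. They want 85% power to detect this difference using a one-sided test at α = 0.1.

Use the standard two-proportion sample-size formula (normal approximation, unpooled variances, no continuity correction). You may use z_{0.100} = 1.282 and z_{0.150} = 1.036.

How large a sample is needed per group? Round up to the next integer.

n = 92 per group

n = (z_α + z_β)² · [p₁(1−p₁) + p₂(1−p₂)] / (p₁ − p₂)²
  = (1.282 + 1.036)² · (0.74·0.26 + 0.58·0.42) / (0.16)²
  = (2.318)² · (0.1924 + 0.2436) / 0.0256
  = 5.3731 · 0.4360 / 0.0256
  = 91.51
Round up → n = 92 per group.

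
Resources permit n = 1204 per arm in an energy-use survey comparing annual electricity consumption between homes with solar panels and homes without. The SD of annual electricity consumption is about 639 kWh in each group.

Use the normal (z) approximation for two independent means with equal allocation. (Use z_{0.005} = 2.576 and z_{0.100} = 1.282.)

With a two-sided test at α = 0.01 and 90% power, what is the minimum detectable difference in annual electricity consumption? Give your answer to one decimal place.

Minimum detectable difference ≈ 100.5 kWh

δ = (z_{α/2} + z_β) · √((σ₁²+σ₂²)/n)
  = (2.576 + 1.282) · √(816642/1204)
  = 3.858 · √678.2741
  = 3.858 · 26.0437
  = 100.4766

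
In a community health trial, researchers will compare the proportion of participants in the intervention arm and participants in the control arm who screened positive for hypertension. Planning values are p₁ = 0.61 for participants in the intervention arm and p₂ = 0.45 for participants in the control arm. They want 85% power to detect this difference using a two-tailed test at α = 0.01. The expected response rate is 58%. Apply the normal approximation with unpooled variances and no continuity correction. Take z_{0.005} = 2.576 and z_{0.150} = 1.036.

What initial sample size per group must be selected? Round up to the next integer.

n = 427 per group

n = (z_{α/2} + z_β)² · [p₁(1−p₁) + p₂(1−p₂)] / (p₁ − p₂)²
  = (2.576 + 1.036)² · (0.61·0.39 + 0.45·0.55) / (0.16)²
  = (3.612)² · (0.2379 + 0.2475) / 0.0256
  = 13.0465 · 0.4854 / 0.0256
  = 247.37
Adjust for 58% response: 247.37 / 0.58 = 426.51.
Round up → n = 427 per group.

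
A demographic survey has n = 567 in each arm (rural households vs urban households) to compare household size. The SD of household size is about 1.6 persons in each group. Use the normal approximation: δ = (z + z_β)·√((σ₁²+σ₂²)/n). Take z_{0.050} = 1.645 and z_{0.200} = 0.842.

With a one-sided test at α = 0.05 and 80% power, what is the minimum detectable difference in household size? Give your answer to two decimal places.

δ = (z_α + z_β) · √((σ₁²+σ₂²)/n)
  = (1.645 + 0.842) · √(5.12/567)
  = 2.487 · √0.00903
  = 2.487 · 0.0950
  = 0.2363

Minimum detectable difference ≈ 0.24 persons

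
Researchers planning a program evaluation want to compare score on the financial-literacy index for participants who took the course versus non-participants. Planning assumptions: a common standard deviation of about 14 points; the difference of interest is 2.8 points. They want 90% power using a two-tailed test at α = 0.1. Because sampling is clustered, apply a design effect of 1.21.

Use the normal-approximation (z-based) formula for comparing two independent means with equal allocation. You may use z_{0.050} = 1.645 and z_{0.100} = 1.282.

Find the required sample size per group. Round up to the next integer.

n = (z_{α/2} + z_β)² · (σ₁² + σ₂²) / δ²
  = (1.645 + 1.282)² · (2·14² = 392) / 2.8²
  = 8.5673 · 392 / 7.84
  = 428.37
Design effect: 1.21 × 428.37 = 518.32.
Round up → n = 519 per group.

n = 519 per group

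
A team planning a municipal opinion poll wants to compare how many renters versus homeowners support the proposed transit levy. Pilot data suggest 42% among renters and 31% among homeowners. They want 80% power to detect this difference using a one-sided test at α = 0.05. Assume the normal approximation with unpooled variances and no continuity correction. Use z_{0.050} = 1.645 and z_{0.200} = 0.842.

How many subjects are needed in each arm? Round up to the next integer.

n = (z_α + z_β)² · [p₁(1−p₁) + p₂(1−p₂)] / (p₁ − p₂)²
  = (1.645 + 0.842)² · (0.42·0.58 + 0.31·0.69) / (0.11)²
  = (2.487)² · (0.2436 + 0.2139) / 0.0121
  = 6.1852 · 0.4575 / 0.0121
  = 233.86
Round up → n = 234 per group.

n = 234 per group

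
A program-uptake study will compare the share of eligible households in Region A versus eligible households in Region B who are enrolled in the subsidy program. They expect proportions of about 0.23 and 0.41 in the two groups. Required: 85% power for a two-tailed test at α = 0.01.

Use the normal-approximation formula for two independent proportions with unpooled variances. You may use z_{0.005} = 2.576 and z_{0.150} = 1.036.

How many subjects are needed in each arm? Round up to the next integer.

n = 169 per group

n = (z_{α/2} + z_β)² · [p₁(1−p₁) + p₂(1−p₂)] / (p₁ − p₂)²
  = (2.576 + 1.036)² · (0.23·0.77 + 0.41·0.59) / (-0.18)²
  = (3.612)² · (0.1771 + 0.2419) / 0.0324
  = 13.0465 · 0.4190 / 0.0324
  = 168.72
Round up → n = 169 per group.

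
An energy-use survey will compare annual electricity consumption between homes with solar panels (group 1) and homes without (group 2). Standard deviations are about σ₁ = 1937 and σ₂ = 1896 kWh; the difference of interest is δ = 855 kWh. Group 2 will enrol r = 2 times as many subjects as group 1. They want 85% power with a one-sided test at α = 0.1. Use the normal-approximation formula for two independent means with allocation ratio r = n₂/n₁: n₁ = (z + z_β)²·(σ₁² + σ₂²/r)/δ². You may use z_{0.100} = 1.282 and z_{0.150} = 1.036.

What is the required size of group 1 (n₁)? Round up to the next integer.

n₁ = (z_α + z_β)² · (σ₁² + σ₂²/r) / δ²
   = (1.282 + 1.036)² · (1937² + 1896²/2) / 855²
   = 5.3731 · (3751969 + 1797408) / 731025
   = 5.3731 · 5549377 / 731025
   = 40.79
Round up → n₁ = 41; n₂ = r·n₁ = 2 × 41 = 82.

n₁ = 41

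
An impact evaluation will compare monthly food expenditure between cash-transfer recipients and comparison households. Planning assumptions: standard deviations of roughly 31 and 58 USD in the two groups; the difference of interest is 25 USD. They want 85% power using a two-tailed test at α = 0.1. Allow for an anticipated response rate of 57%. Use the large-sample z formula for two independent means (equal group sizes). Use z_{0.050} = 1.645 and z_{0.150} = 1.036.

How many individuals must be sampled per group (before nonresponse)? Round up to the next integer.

n = (z_{α/2} + z_β)² · (σ₁² + σ₂²) / δ²
  = (1.645 + 1.036)² · (31² + 58² = 4325) / 25²
  = 7.1878 · 4325 / 625
  = 49.74
Adjust for 57% response: 49.74 / 0.57 = 87.26.
Round up → n = 88 per group.

n = 88 per group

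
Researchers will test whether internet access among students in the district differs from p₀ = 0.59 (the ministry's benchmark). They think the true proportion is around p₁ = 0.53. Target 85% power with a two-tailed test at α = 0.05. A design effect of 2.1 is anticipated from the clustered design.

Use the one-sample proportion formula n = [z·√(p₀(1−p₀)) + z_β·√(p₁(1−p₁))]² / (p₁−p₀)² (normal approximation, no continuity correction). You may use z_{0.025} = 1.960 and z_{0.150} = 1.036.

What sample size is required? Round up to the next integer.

n = 1280

n = [z_{α/2}·√(p₀q₀) + z_β·√(p₁q₁)]² / (p₁ − p₀)²
  = [1.960·√(0.59·0.41) + 1.036·√(0.53·0.47)]² / (-0.06)²
  = [1.960·0.4918 + 1.036·0.4991]² / 0.0036
  = [1.4811]² / 0.0036
  = 609.32
Design effect: 2.1 × 609.32 = 1279.56.
Round up → n = 1280.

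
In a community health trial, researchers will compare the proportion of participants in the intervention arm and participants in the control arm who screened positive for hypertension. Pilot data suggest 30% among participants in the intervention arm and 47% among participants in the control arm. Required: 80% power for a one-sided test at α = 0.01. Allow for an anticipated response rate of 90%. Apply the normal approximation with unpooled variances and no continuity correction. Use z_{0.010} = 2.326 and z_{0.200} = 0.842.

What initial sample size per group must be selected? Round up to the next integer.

n = (z_α + z_β)² · [p₁(1−p₁) + p₂(1−p₂)] / (p₁ − p₂)²
  = (2.326 + 0.842)² · (0.30·0.70 + 0.47·0.53) / (-0.17)²
  = (3.168)² · (0.2100 + 0.2491) / 0.0289
  = 10.0362 · 0.4591 / 0.0289
  = 159.43
Adjust for 90% response: 159.43 / 0.90 = 177.15.
Round up → n = 178 per group.

n = 178 per group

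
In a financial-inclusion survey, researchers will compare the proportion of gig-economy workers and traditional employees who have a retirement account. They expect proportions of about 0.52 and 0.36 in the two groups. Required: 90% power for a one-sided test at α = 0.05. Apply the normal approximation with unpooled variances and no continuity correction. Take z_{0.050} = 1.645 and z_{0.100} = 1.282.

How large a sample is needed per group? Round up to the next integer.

n = (z_α + z_β)² · [p₁(1−p₁) + p₂(1−p₂)] / (p₁ − p₂)²
  = (1.645 + 1.282)² · (0.52·0.48 + 0.36·0.64) / (0.16)²
  = (2.927)² · (0.2496 + 0.2304) / 0.0256
  = 8.5673 · 0.4800 / 0.0256
  = 160.64
Round up → n = 161 per group.

n = 161 per group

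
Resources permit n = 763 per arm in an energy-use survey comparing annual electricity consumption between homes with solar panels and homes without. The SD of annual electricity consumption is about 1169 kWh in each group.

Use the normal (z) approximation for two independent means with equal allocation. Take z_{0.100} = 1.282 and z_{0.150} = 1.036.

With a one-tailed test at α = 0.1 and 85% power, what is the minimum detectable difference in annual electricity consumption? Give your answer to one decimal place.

Minimum detectable difference ≈ 138.7 kWh

δ = (z_α + z_β) · √((σ₁²+σ₂²)/n)
  = (1.282 + 1.036) · √(2733122/763)
  = 2.318 · √3582.1
  = 2.318 · 59.8504
  = 138.7333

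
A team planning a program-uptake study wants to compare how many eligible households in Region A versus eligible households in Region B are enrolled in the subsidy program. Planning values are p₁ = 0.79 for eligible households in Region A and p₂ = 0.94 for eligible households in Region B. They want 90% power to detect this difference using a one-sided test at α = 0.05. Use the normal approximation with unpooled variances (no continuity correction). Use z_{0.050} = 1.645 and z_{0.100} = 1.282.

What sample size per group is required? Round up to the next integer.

n = (z_α + z_β)² · [p₁(1−p₁) + p₂(1−p₂)] / (p₁ − p₂)²
  = (1.645 + 1.282)² · (0.79·0.21 + 0.94·0.06) / (-0.15)²
  = (2.927)² · (0.1659 + 0.0564) / 0.0225
  = 8.5673 · 0.2223 / 0.0225
  = 84.65
Round up → n = 85 per group.

n = 85 per group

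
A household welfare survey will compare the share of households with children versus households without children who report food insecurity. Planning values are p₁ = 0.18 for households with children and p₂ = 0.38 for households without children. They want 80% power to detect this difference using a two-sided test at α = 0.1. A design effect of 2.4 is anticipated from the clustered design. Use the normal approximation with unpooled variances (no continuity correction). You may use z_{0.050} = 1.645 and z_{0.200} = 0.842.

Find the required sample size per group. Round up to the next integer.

n = 143 per group

n = (z_{α/2} + z_β)² · [p₁(1−p₁) + p₂(1−p₂)] / (p₁ − p₂)²
  = (1.645 + 0.842)² · (0.18·0.82 + 0.38·0.62) / (-0.20)²
  = (2.487)² · (0.1476 + 0.2356) / 0.0400
  = 6.1852 · 0.3832 / 0.0400
  = 59.25
Design effect: 2.4 × 59.25 = 142.21.
Round up → n = 143 per group.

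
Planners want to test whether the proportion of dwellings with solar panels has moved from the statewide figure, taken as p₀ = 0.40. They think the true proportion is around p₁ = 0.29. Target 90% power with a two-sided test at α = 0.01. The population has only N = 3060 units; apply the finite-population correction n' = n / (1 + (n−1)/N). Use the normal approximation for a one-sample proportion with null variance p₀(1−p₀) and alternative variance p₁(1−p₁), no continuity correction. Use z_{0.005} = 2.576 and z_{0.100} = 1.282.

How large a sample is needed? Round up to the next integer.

n = 258

n = [z_{α/2}·√(p₀q₀) + z_β·√(p₁q₁)]² / (p₁ − p₀)²
  = [2.576·√(0.40·0.60) + 1.282·√(0.29·0.71)]² / (-0.11)²
  = [2.576·0.4899 + 1.282·0.4538]² / 0.0121
  = [1.8437]² / 0.0121
  = 280.93
Finite-population correction (N = 3060): 280.93 / (1 + (280.93 − 1)/3060) = 257.38.
Round up → n = 258.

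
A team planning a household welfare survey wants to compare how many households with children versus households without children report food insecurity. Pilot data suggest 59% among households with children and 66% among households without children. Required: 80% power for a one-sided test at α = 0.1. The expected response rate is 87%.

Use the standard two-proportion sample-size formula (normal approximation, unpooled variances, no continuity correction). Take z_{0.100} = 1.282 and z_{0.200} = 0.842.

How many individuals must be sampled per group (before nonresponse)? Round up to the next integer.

n = 494 per group

n = (z_α + z_β)² · [p₁(1−p₁) + p₂(1−p₂)] / (p₁ − p₂)²
  = (1.282 + 0.842)² · (0.59·0.41 + 0.66·0.34) / (-0.07)²
  = (2.124)² · (0.2419 + 0.2244) / 0.0049
  = 4.5114 · 0.4663 / 0.0049
  = 429.32
Adjust for 87% response: 429.32 / 0.87 = 493.47.
Round up → n = 494 per group.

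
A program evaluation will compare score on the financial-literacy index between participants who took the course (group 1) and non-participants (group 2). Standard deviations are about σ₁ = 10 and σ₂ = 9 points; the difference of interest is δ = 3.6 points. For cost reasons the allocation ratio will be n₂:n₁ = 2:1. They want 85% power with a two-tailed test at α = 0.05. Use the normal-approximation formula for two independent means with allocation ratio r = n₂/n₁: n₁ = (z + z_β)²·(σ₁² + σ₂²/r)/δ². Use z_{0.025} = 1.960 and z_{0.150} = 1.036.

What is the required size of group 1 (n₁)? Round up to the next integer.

n₁ = (z_{α/2} + z_β)² · (σ₁² + σ₂²/r) / δ²
   = (1.960 + 1.036)² · (10² + 9²/2) / 3.6²
   = 8.9760 · (100 + 40.5) / 12.96
   = 8.9760 · 140.5 / 12.96
   = 97.31
Round up → n₁ = 98; n₂ = r·n₁ = 2 × 98 = 196.

n₁ = 98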